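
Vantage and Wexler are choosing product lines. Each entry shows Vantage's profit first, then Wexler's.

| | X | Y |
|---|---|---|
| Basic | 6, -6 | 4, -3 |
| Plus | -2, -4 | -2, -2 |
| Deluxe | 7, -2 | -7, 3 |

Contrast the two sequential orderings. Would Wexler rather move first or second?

If Vantage leads: Wexler's best replies are Basic→Y, Plus→Y, Deluxe→Y; Vantage's induced payoffs 4, -2, -7; outcome (Basic, Y), payoffs (4, -3).
If Wexler leads: Vantage's best replies are X→Deluxe, Y→Basic; Wexler's induced payoffs -2, -3; outcome (Deluxe, X), payoffs (7, -2).
Wexler gets -2 moving first and -3 moving second, so Wexler prefers to move first.

first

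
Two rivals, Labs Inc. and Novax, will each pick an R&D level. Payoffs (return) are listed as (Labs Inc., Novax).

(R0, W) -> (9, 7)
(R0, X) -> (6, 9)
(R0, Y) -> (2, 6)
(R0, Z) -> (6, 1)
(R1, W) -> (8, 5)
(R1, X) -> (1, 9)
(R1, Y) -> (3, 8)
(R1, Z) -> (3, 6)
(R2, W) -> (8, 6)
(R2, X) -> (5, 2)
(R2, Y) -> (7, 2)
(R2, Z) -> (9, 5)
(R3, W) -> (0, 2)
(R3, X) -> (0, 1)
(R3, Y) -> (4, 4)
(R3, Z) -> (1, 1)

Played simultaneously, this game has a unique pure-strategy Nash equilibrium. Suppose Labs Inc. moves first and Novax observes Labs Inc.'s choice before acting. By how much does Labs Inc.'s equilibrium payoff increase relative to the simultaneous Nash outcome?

Work backward from Novax's decision.
- R0: Novax compares 7, 9, 6, 1 and picks X; Labs Inc. would get 6.
- R1: Novax compares 5, 9, 8, 6 and picks X; Labs Inc. would get 1.
- R2: Novax compares 6, 2, 2, 5 and picks W; Labs Inc. would get 8.
- R3: Novax compares 2, 1, 4, 1 and picks Y; Labs Inc. would get 4.
Labs Inc.'s induced payoffs are 6, 1, 8, 4, so Labs Inc. commits to R2. Subgame-perfect outcome: (R2, W) with payoffs (8, 6).
Now find the simultaneous Nash equilibrium.
Labs Inc.'s best replies: W→R0; X→R0; Y→R2; Z→R2.
Novax's best replies: R0→X; R1→X; R2→W; R3→Y.
Only (R0, X) has each player best-responding; Nash payoffs (6, 9).
Labs Inc.'s commitment gain: 8 − 6 = 2.

2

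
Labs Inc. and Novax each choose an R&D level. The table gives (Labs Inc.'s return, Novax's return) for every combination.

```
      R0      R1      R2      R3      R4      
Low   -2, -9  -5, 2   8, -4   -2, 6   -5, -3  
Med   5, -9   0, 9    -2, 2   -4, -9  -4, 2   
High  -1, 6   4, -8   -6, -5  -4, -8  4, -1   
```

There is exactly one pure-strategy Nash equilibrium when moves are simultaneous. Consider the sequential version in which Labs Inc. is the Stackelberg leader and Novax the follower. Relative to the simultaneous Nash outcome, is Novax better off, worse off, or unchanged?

Backward induction with Labs Inc. moving first.
- Low: Novax compares -9, 2, -4, 6, -3 and picks R3; Labs Inc. would get -2.
- Med: Novax compares -9, 9, 2, -9, 2 and picks R1; Labs Inc. would get 0.
- High: Novax compares 6, -8, -5, -8, -1 and picks R0; Labs Inc. would get -1.
Among -2, 0, -1, the best is 0 at Med. Subgame-perfect outcome: (Med, R1) with payoffs (0, 9).
For the simultaneous game, intersect best replies.
Labs Inc.'s best replies: R0→Med; R1→High; R2→Low; R3→Low; R4→High.
Novax's best replies: Low→R3; Med→R1; High→R0.
The unique mutual best reply is (Low, R3), giving (-2, 6).
Novax earns 9 sequentially versus 6 at the Nash outcome: better off.

better off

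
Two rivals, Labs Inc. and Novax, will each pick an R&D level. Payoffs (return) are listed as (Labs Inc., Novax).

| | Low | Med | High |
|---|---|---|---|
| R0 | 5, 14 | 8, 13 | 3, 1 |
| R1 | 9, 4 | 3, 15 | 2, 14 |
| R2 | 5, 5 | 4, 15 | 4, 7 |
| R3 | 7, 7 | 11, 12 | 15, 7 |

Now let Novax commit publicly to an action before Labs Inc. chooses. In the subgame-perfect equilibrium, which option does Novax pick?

Solve by backward induction (Novax leads).
- Low → Labs Inc. plays R1 (best of 5, 9, 5, 7); Novax gets 4.
- Med → Labs Inc. plays R3 (best of 8, 3, 4, 11); Novax gets 12.
- High → Labs Inc. plays R3 (best of 3, 2, 4, 15); Novax gets 7.
Among 4, 12, 7, the best is 12 at Med. Subgame-perfect outcome: (R3, Med) with payoffs (11, 12).

Med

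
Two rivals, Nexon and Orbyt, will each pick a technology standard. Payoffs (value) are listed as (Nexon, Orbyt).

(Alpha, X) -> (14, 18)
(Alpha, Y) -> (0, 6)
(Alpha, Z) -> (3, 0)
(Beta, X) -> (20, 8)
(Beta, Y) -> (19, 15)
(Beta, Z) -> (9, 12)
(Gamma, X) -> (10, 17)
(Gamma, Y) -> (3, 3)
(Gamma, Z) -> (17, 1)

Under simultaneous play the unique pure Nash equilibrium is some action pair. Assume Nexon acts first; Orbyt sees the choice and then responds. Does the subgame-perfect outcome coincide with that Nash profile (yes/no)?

Solve by backward induction (Nexon leads).
- Alpha → Orbyt plays X (best of 18, 6, 0); Nexon gets 14.
- Beta → Orbyt plays Y (best of 8, 15, 12); Nexon gets 19.
- Gamma → Orbyt plays X (best of 17, 3, 1); Nexon gets 10.
Nexon's induced payoffs are 14, 19, 10, so Nexon commits to Beta. Subgame-perfect outcome: (Beta, Y) with payoffs (19, 15).
Under simultaneous play:
Nexon's best replies: X→Beta; Y→Beta; Z→Gamma.
Orbyt's best replies: Alpha→X; Beta→Y; Gamma→X.
Only (Beta, Y) has each player best-responding; Nash payoffs (19, 15).
Sequential outcome (Beta, Y) coincides with the Nash profile (Beta, Y).

yes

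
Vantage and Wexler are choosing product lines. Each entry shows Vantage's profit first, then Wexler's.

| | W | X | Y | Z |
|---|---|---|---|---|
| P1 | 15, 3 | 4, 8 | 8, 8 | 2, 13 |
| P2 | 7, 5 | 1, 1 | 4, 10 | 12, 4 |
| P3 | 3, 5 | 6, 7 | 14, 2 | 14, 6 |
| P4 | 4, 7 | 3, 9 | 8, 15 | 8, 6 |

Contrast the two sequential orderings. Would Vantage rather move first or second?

If Vantage leads: Wexler's best replies are P1→Z, P2→Y, P3→X, P4→Y; Vantage's induced payoffs 2, 4, 6, 8; outcome (P4, Y), payoffs (8, 15).
If Wexler leads: Vantage's best replies are W→P1, X→P3, Y→P3, Z→P3; Wexler's induced payoffs 3, 7, 2, 6; outcome (P3, X), payoffs (6, 7).
Vantage gets 8 moving first and 6 moving second, so Vantage prefers to move first.

first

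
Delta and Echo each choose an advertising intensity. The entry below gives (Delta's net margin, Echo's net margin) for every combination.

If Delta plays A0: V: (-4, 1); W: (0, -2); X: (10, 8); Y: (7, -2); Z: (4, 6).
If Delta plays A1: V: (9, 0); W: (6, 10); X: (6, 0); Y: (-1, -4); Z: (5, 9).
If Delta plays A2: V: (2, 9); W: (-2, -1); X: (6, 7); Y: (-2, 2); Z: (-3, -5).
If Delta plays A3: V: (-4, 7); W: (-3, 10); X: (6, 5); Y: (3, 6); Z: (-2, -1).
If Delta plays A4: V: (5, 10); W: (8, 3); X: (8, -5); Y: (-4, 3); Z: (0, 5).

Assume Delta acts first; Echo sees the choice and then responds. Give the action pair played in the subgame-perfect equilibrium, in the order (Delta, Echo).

(A0, X)

Backward induction with Delta moving first.
- A0: BR = X, leader payoff 10.
- A1: BR = W, leader payoff 6.
- A2: BR = V, leader payoff 2.
- A3: BR = W, leader payoff -3.
- A4: BR = V, leader payoff 5.
Among 10, 6, 2, -3, 5, the best is 10 at A0. Subgame-perfect outcome: (A0, X) with payoffs (10, 8).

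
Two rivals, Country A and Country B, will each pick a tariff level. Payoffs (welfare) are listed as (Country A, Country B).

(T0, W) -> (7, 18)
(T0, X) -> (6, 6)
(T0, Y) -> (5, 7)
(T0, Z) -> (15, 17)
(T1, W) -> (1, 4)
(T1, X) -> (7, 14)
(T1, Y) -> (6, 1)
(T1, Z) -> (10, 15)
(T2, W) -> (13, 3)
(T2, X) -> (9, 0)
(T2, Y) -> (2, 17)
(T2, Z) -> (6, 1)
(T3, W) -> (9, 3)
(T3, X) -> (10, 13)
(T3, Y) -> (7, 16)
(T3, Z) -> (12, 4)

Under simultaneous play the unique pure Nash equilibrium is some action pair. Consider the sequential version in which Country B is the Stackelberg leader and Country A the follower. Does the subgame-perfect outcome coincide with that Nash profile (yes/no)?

no

Country A best-responds to each possible Country B move:
- W → Country A plays T2 (best of 7, 1, 13, 9); Country B gets 3.
- X → Country A plays T3 (best of 6, 7, 9, 10); Country B gets 13.
- Y → Country A plays T3 (best of 5, 6, 2, 7); Country B gets 16.
- Z → Country A plays T0 (best of 15, 10, 6, 12); Country B gets 17.
Country B's induced payoffs are 3, 13, 16, 17, so Country B commits to Z. Subgame-perfect outcome: (T0, Z) with payoffs (15, 17).
Under simultaneous play:
Country A's best replies: W→T2; X→T3; Y→T3; Z→T0.
Country B's best replies: T0→W; T1→Z; T2→Y; T3→Y.
The unique mutual best reply is (T3, Y), giving (7, 16).
Sequential outcome (T0, Z) differs from the Nash profile (T3, Y).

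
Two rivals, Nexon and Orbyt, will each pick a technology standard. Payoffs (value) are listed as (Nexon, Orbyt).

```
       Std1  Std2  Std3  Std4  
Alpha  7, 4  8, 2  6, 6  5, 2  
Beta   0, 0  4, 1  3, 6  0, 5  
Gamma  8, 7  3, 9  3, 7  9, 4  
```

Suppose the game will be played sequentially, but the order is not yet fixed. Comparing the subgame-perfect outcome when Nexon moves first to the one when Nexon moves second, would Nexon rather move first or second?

If Nexon leads: Orbyt's best replies are Alpha→Std3, Beta→Std3, Gamma→Std2; Nexon's induced payoffs 6, 3, 3; outcome (Alpha, Std3), payoffs (6, 6).
If Orbyt leads: Nexon's best replies are Std1→Gamma, Std2→Alpha, Std3→Alpha, Std4→Gamma; Orbyt's induced payoffs 7, 2, 6, 4; outcome (Gamma, Std1), payoffs (8, 7).
Nexon gets 6 moving first and 8 moving second, so Nexon prefers to move second.

second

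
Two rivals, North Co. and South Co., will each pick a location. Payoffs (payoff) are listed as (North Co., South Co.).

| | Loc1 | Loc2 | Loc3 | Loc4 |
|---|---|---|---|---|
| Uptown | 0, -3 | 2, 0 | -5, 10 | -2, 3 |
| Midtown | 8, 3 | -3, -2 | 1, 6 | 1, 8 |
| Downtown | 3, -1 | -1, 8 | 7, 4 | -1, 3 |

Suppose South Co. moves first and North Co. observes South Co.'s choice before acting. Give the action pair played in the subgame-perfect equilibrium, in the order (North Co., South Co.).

Backward induction with South Co. moving first.
- Loc1 → North Co. plays Midtown (best of 0, 8, 3); South Co. gets 3.
- Loc2 → North Co. plays Uptown (best of 2, -3, -1); South Co. gets 0.
- Loc3 → North Co. plays Downtown (best of -5, 1, 7); South Co. gets 4.
- Loc4 → North Co. plays Midtown (best of -2, 1, -1); South Co. gets 8.
Maximizing over 3, 0, 4, 8, South Co. chooses Loc4. Subgame-perfect outcome: (Midtown, Loc4) with payoffs (1, 8).

(Midtown, Loc4)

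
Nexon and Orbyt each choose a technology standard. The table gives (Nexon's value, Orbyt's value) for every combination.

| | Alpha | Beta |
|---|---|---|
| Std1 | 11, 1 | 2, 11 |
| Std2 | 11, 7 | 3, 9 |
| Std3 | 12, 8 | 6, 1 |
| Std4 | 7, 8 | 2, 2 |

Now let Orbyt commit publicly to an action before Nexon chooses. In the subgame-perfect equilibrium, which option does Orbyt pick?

Alpha

Nexon best-responds to each possible Orbyt move:
- Alpha: BR = Std3, leader payoff 8.
- Beta: BR = Std3, leader payoff 1.
Orbyt's induced payoffs are 8, 1, so Orbyt commits to Alpha. Subgame-perfect outcome: (Std3, Alpha) with payoffs (12, 8).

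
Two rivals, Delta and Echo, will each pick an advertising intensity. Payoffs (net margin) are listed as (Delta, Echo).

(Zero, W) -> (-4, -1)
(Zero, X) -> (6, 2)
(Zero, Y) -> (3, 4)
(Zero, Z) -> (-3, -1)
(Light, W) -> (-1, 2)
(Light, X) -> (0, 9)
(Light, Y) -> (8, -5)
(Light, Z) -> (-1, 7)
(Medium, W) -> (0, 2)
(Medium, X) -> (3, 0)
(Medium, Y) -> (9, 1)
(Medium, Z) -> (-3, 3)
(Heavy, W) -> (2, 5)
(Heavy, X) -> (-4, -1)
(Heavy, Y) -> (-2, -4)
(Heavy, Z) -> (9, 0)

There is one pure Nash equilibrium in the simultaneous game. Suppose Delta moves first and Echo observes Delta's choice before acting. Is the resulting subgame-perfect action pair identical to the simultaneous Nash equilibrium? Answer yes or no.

no

Echo best-responds to each possible Delta move:
- Zero → Echo plays Y (best of -1, 2, 4, -1); Delta gets 3.
- Light → Echo plays X (best of 2, 9, -5, 7); Delta gets 0.
- Medium → Echo plays Z (best of 2, 0, 1, 3); Delta gets -3.
- Heavy → Echo plays W (best of 5, -1, -4, 0); Delta gets 2.
Delta's induced payoffs are 3, 0, -3, 2, so Delta commits to Zero. Subgame-perfect outcome: (Zero, Y) with payoffs (3, 4).
Now find the simultaneous Nash equilibrium.
Delta's best replies: W→Heavy; X→Zero; Y→Medium; Z→Heavy.
Echo's best replies: Zero→Y; Light→X; Medium→Z; Heavy→W.
Only (Heavy, W) has each player best-responding; Nash payoffs (2, 5).
Sequential outcome (Zero, Y) differs from the Nash profile (Heavy, W).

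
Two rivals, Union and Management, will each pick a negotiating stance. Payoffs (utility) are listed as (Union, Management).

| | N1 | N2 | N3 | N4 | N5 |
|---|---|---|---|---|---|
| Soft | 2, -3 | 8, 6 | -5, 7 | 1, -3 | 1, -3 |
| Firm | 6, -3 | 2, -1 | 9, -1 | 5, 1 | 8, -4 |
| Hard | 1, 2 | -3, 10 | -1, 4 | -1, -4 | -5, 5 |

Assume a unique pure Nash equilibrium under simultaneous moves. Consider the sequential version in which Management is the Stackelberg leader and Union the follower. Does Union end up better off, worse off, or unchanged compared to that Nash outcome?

better off

Solve by backward induction (Management leads).
- N1: Union compares 2, 6, 1 and picks Firm; Management would get -3.
- N2: Union compares 8, 2, -3 and picks Soft; Management would get 6.
- N3: Union compares -5, 9, -1 and picks Firm; Management would get -1.
- N4: Union compares 1, 5, -1 and picks Firm; Management would get 1.
- N5: Union compares 1, 8, -5 and picks Firm; Management would get -4.
Management's induced payoffs are -3, 6, -1, 1, -4, so Management commits to N2. Subgame-perfect outcome: (Soft, N2) with payoffs (8, 6).
Under simultaneous play:
Union's best replies: N1→Firm; N2→Soft; N3→Firm; N4→Firm; N5→Firm.
Management's best replies: Soft→N3; Firm→N4; Hard→N2.
The unique mutual best reply is (Firm, N4), giving (5, 1).
Union earns 8 sequentially versus 5 at the Nash outcome: better off.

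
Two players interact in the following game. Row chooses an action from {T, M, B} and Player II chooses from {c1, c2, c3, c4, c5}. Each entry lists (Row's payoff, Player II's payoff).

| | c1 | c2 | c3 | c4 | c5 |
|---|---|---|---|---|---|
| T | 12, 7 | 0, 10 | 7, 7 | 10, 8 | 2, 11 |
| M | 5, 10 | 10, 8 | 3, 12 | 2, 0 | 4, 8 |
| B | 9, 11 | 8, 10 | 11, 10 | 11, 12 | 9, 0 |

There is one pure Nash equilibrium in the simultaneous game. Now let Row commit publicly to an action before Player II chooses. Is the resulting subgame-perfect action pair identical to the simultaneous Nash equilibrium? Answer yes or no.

yes

Player II best-responds to each possible Row move:
- T: BR = c5, leader payoff 2.
- M: BR = c3, leader payoff 3.
- B: BR = c4, leader payoff 11.
Maximizing over 2, 3, 11, Row chooses B. Subgame-perfect outcome: (B, c4) with payoffs (11, 12).
For the simultaneous game, intersect best replies.
Row's best replies: c1→T; c2→M; c3→B; c4→B; c5→B.
Player II's best replies: T→c5; M→c3; B→c4.
Only (B, c4) has each player best-responding; Nash payoffs (11, 12).
Sequential outcome (B, c4) coincides with the Nash profile (B, c4).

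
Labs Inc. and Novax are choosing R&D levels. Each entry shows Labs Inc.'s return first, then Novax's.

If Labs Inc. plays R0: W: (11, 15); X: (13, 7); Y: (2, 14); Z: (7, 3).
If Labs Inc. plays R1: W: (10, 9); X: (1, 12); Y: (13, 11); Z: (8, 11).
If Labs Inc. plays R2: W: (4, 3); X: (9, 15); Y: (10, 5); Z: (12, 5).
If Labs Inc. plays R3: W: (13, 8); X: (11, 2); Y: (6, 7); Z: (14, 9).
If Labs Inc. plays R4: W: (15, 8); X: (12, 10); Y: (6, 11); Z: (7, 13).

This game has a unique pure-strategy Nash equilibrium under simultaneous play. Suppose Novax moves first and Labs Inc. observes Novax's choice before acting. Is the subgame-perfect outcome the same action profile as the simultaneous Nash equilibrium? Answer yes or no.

Backward induction with Novax moving first.
- W: Labs Inc. compares 11, 10, 4, 13, 15 and picks R4; Novax would get 8.
- X: Labs Inc. compares 13, 1, 9, 11, 12 and picks R0; Novax would get 7.
- Y: Labs Inc. compares 2, 13, 10, 6, 6 and picks R1; Novax would get 11.
- Z: Labs Inc. compares 7, 8, 12, 14, 7 and picks R3; Novax would get 9.
Novax's induced payoffs are 8, 7, 11, 9, so Novax commits to Y. Subgame-perfect outcome: (R1, Y) with payoffs (13, 11).
Under simultaneous play:
Labs Inc.'s best replies: W→R4; X→R0; Y→R1; Z→R3.
Novax's best replies: R0→W; R1→X; R2→X; R3→Z; R4→Z.
Only (R3, Z) has each player best-responding; Nash payoffs (14, 9).
Sequential outcome (R1, Y) differs from the Nash profile (R3, Z).

no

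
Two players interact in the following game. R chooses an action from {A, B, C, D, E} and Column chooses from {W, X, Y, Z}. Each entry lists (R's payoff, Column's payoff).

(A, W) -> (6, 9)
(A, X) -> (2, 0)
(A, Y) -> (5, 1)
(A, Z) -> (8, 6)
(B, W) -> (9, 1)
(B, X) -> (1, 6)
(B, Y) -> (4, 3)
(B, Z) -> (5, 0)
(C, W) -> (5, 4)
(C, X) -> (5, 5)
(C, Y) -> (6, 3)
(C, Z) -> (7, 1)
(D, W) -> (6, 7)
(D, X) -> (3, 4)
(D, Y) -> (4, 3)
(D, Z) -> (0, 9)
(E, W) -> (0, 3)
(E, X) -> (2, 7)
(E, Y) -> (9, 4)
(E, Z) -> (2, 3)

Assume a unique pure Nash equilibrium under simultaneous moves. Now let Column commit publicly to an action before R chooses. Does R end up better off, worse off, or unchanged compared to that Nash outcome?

Backward induction with Column moving first.
- W → R plays B (best of 6, 9, 5, 6, 0); Column gets 1.
- X → R plays C (best of 2, 1, 5, 3, 2); Column gets 5.
- Y → R plays E (best of 5, 4, 6, 4, 9); Column gets 4.
- Z → R plays A (best of 8, 5, 7, 0, 2); Column gets 6.
Column's induced payoffs are 1, 5, 4, 6, so Column commits to Z. Subgame-perfect outcome: (A, Z) with payoffs (8, 6).
Under simultaneous play:
R's best replies: W→B; X→C; Y→E; Z→A.
Column's best replies: A→W; B→X; C→X; D→Z; E→X.
Only (C, X) has each player best-responding; Nash payoffs (5, 5).
R earns 8 sequentially versus 5 at the Nash outcome: better off.

better off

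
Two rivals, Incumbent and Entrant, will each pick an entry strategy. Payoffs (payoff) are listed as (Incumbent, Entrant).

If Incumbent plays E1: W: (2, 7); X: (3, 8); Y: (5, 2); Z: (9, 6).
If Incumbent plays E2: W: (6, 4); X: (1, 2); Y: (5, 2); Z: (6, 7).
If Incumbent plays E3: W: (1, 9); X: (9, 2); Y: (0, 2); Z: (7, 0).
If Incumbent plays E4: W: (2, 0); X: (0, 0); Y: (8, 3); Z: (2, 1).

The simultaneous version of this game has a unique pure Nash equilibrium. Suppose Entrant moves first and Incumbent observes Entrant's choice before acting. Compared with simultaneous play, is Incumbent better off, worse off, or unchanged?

better off

Backward induction with Entrant moving first.
- W → Incumbent plays E2 (best of 2, 6, 1, 2); Entrant gets 4.
- X → Incumbent plays E3 (best of 3, 1, 9, 0); Entrant gets 2.
- Y → Incumbent plays E4 (best of 5, 5, 0, 8); Entrant gets 3.
- Z → Incumbent plays E1 (best of 9, 6, 7, 2); Entrant gets 6.
Among 4, 2, 3, 6, the best is 6 at Z. Subgame-perfect outcome: (E1, Z) with payoffs (9, 6).
For the simultaneous game, intersect best replies.
Incumbent's best replies: W→E2; X→E3; Y→E4; Z→E1.
Entrant's best replies: E1→X; E2→Z; E3→W; E4→Y.
The unique mutual best reply is (E4, Y), giving (8, 3).
Incumbent earns 9 sequentially versus 8 at the Nash outcome: better off.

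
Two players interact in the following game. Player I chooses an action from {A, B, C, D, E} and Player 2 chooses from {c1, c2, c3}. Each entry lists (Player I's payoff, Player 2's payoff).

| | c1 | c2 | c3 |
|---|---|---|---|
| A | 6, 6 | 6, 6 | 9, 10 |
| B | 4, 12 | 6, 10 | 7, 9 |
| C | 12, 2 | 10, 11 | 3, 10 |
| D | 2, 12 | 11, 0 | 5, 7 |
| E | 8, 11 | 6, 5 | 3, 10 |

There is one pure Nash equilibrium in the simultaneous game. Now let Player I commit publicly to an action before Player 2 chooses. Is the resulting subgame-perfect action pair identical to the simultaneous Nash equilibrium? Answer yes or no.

Solve by backward induction (Player I leads).
- A: BR = c3, leader payoff 9.
- B: BR = c1, leader payoff 4.
- C: BR = c2, leader payoff 10.
- D: BR = c1, leader payoff 2.
- E: BR = c1, leader payoff 8.
Among 9, 4, 10, 2, 8, the best is 10 at C. Subgame-perfect outcome: (C, c2) with payoffs (10, 11).
Now find the simultaneous Nash equilibrium.
Player I's best replies: c1→C; c2→D; c3→A.
Player 2's best replies: A→c3; B→c1; C→c2; D→c1; E→c1.
The unique mutual best reply is (A, c3), giving (9, 10).
Sequential outcome (C, c2) differs from the Nash profile (A, c3).

no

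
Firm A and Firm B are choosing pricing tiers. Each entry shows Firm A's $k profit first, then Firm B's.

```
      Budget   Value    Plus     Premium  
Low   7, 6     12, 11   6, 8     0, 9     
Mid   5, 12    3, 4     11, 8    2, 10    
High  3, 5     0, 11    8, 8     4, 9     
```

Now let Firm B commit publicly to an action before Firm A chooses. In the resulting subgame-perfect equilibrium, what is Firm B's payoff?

Firm A best-responds to each possible Firm B move:
- Budget → Firm A plays Low (best of 7, 5, 3); Firm B gets 6.
- Value → Firm A plays Low (best of 12, 3, 0); Firm B gets 11.
- Plus → Firm A plays Mid (best of 6, 11, 8); Firm B gets 8.
- Premium → Firm A plays High (best of 0, 2, 4); Firm B gets 9.
Firm B's induced payoffs are 6, 11, 8, 9, so Firm B commits to Value. Subgame-perfect outcome: (Low, Value) with payoffs (12, 11).

11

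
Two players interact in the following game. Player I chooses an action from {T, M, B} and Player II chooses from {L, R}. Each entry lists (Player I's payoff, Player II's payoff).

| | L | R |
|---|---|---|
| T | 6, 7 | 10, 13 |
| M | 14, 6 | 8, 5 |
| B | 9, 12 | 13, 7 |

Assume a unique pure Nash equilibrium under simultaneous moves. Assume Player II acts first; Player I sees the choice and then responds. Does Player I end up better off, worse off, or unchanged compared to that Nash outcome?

worse off

Solve by backward induction (Player II leads).
- L: BR = M, leader payoff 6.
- R: BR = B, leader payoff 7.
Player II's induced payoffs are 6, 7, so Player II commits to R. Subgame-perfect outcome: (B, R) with payoffs (13, 7).
For the simultaneous game, intersect best replies.
Player I's best replies: L→M; R→B.
Player II's best replies: T→R; M→L; B→L.
The unique mutual best reply is (M, L), giving (14, 6).
Player I earns 13 sequentially versus 14 at the Nash outcome: worse off.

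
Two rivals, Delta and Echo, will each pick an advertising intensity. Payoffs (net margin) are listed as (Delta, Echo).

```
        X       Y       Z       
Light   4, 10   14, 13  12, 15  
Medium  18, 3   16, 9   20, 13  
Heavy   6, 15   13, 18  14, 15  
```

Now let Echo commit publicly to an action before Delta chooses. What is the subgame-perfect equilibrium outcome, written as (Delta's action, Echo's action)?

(Medium, Z)

Work backward from Delta's decision.
- X: BR = Medium, leader payoff 3.
- Y: BR = Medium, leader payoff 9.
- Z: BR = Medium, leader payoff 13.
Among 3, 9, 13, the best is 13 at Z. Subgame-perfect outcome: (Medium, Z) with payoffs (20, 13).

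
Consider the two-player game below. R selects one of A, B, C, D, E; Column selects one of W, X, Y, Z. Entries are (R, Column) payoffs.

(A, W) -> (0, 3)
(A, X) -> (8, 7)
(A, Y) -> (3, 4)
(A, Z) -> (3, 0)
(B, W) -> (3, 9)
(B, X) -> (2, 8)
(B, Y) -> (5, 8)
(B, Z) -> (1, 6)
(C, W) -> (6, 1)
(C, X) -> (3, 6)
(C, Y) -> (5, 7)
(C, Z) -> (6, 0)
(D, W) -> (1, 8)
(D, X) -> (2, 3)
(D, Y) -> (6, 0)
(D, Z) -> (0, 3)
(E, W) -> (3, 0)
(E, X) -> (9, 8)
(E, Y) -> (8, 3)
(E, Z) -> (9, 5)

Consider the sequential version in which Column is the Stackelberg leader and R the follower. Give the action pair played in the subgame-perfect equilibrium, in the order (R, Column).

(E, X)

Work backward from R's decision.
- W: BR = C, leader payoff 1.
- X: BR = E, leader payoff 8.
- Y: BR = E, leader payoff 3.
- Z: BR = E, leader payoff 5.
Among 1, 8, 3, 5, the best is 8 at X. Subgame-perfect outcome: (E, X) with payoffs (9, 8).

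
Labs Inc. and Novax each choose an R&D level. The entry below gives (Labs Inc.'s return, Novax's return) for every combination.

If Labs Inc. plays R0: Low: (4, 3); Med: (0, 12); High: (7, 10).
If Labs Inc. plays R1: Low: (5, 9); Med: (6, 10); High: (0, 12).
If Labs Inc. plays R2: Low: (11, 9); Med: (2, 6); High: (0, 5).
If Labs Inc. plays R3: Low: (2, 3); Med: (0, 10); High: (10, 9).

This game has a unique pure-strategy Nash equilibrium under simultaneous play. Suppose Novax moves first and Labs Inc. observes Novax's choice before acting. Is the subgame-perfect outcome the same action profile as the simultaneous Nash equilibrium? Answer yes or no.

no

Solve by backward induction (Novax leads).
- Low → Labs Inc. plays R2 (best of 4, 5, 11, 2); Novax gets 9.
- Med → Labs Inc. plays R1 (best of 0, 6, 2, 0); Novax gets 10.
- High → Labs Inc. plays R3 (best of 7, 0, 0, 10); Novax gets 9.
Novax's induced payoffs are 9, 10, 9, so Novax commits to Med. Subgame-perfect outcome: (R1, Med) with payoffs (6, 10).
Under simultaneous play:
Labs Inc.'s best replies: Low→R2; Med→R1; High→R3.
Novax's best replies: R0→Med; R1→High; R2→Low; R3→Med.
Only (R2, Low) has each player best-responding; Nash payoffs (11, 9).
Sequential outcome (R1, Med) differs from the Nash profile (R2, Low).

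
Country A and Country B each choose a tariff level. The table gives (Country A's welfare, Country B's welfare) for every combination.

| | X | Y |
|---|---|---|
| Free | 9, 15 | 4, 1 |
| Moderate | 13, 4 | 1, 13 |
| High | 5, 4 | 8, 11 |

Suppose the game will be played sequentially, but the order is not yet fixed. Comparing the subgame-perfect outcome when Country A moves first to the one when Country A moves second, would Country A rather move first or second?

first

If Country A leads: Country B's best replies are Free→X, Moderate→Y, High→Y; Country A's induced payoffs 9, 1, 8; outcome (Free, X), payoffs (9, 15).
If Country B leads: Country A's best replies are X→Moderate, Y→High; Country B's induced payoffs 4, 11; outcome (High, Y), payoffs (8, 11).
Country A gets 9 moving first and 8 moving second, so Country A prefers to move first.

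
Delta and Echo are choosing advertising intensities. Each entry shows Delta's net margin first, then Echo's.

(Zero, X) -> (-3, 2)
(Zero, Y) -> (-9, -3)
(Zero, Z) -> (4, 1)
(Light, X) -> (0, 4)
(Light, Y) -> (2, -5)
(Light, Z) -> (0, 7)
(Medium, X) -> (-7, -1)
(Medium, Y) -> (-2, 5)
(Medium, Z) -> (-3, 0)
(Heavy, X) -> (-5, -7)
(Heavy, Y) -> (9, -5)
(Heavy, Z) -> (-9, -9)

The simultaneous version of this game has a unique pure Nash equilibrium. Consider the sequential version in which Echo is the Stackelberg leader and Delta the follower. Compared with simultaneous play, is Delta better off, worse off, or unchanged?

worse off

Backward induction with Echo moving first.
- X: BR = Light, leader payoff 4.
- Y: BR = Heavy, leader payoff -5.
- Z: BR = Zero, leader payoff 1.
Maximizing over 4, -5, 1, Echo chooses X. Subgame-perfect outcome: (Light, X) with payoffs (0, 4).
For the simultaneous game, intersect best replies.
Delta's best replies: X→Light; Y→Heavy; Z→Zero.
Echo's best replies: Zero→X; Light→Z; Medium→Y; Heavy→Y.
Only (Heavy, Y) has each player best-responding; Nash payoffs (9, -5).
Delta earns 0 sequentially versus 9 at the Nash outcome: worse off.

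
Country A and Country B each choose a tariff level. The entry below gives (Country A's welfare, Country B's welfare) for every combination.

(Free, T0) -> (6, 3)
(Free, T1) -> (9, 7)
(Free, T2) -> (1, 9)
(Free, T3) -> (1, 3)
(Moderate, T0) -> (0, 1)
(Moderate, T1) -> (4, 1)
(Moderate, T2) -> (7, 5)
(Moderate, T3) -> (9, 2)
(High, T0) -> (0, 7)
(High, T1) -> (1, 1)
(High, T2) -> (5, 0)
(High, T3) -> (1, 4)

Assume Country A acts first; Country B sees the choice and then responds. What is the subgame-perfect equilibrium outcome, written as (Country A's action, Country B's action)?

Work backward from Country B's decision.
- Free → Country B plays T2 (best of 3, 7, 9, 3); Country A gets 1.
- Moderate → Country B plays T2 (best of 1, 1, 5, 2); Country A gets 7.
- High → Country B plays T0 (best of 7, 1, 0, 4); Country A gets 0.
Among 1, 7, 0, the best is 7 at Moderate. Subgame-perfect outcome: (Moderate, T2) with payoffs (7, 5).

(Moderate, T2)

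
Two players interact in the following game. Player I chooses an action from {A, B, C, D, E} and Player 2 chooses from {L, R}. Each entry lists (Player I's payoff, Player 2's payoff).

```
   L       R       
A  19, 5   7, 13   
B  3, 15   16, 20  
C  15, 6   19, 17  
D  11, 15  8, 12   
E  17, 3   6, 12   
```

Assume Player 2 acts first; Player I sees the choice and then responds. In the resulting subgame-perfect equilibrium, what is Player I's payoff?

19

Backward induction with Player 2 moving first.
- L → Player I plays A (best of 19, 3, 15, 11, 17); Player 2 gets 5.
- R → Player I plays C (best of 7, 16, 19, 8, 6); Player 2 gets 17.
Player 2's induced payoffs are 5, 17, so Player 2 commits to R. Subgame-perfect outcome: (C, R) with payoffs (19, 17).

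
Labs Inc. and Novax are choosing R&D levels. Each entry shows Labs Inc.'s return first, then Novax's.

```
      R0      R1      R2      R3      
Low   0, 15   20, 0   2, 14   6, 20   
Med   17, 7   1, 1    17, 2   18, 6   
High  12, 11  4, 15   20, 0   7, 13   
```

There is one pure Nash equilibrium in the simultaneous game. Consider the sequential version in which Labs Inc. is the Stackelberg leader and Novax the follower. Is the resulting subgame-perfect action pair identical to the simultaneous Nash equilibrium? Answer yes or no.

Solve by backward induction (Labs Inc. leads).
- Low → Novax plays R3 (best of 15, 0, 14, 20); Labs Inc. gets 6.
- Med → Novax plays R0 (best of 7, 1, 2, 6); Labs Inc. gets 17.
- High → Novax plays R1 (best of 11, 15, 0, 13); Labs Inc. gets 4.
Among 6, 17, 4, the best is 17 at Med. Subgame-perfect outcome: (Med, R0) with payoffs (17, 7).
Under simultaneous play:
Labs Inc.'s best replies: R0→Med; R1→Low; R2→High; R3→Med.
Novax's best replies: Low→R3; Med→R0; High→R1.
The unique mutual best reply is (Med, R0), giving (17, 7).
Sequential outcome (Med, R0) coincides with the Nash profile (Med, R0).

yes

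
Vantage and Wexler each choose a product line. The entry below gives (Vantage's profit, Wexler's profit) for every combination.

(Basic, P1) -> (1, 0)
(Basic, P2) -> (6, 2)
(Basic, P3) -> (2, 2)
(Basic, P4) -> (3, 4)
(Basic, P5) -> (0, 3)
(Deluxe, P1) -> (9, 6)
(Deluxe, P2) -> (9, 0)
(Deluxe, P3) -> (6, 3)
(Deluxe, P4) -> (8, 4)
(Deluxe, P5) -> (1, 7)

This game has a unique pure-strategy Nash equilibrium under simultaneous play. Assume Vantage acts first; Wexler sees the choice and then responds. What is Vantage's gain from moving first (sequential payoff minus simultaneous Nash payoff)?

Backward induction with Vantage moving first.
- Basic → Wexler plays P4 (best of 0, 2, 2, 4, 3); Vantage gets 3.
- Deluxe → Wexler plays P5 (best of 6, 0, 3, 4, 7); Vantage gets 1.
Among 3, 1, the best is 3 at Basic. Subgame-perfect outcome: (Basic, P4) with payoffs (3, 4).
Now find the simultaneous Nash equilibrium.
Vantage's best replies: P1→Deluxe; P2→Deluxe; P3→Deluxe; P4→Deluxe; P5→Deluxe.
Wexler's best replies: Basic→P4; Deluxe→P5.
Only (Deluxe, P5) has each player best-responding; Nash payoffs (1, 7).
Vantage's commitment gain: 3 − 1 = 2.

2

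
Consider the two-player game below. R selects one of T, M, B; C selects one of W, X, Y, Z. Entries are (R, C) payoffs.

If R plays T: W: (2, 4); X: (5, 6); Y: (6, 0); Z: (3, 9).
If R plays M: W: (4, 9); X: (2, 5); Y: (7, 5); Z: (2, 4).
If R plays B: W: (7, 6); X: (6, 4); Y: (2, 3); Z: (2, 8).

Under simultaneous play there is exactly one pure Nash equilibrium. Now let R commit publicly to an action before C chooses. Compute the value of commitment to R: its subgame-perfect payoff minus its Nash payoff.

Work backward from C's decision.
- T → C plays Z (best of 4, 6, 0, 9); R gets 3.
- M → C plays W (best of 9, 5, 5, 4); R gets 4.
- B → C plays Z (best of 6, 4, 3, 8); R gets 2.
R's induced payoffs are 3, 4, 2, so R commits to M. Subgame-perfect outcome: (M, W) with payoffs (4, 9).
Now find the simultaneous Nash equilibrium.
R's best replies: W→B; X→B; Y→M; Z→T.
C's best replies: T→Z; M→W; B→Z.
The unique mutual best reply is (T, Z), giving (3, 9).
R's commitment gain: 4 − 3 = 1.

1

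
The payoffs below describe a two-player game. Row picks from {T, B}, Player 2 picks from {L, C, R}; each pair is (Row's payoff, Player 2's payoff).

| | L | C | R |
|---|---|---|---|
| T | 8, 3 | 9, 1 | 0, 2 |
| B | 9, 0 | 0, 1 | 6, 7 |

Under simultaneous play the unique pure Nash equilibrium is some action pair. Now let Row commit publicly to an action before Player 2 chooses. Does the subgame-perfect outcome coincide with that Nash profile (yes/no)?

no

Backward induction with Row moving first.
- T → Player 2 plays L (best of 3, 1, 2); Row gets 8.
- B → Player 2 plays R (best of 0, 1, 7); Row gets 6.
Row's induced payoffs are 8, 6, so Row commits to T. Subgame-perfect outcome: (T, L) with payoffs (8, 3).
Under simultaneous play:
Row's best replies: L→B; C→T; R→B.
Player 2's best replies: T→L; B→R.
The unique mutual best reply is (B, R), giving (6, 7).
Sequential outcome (T, L) differs from the Nash profile (B, R).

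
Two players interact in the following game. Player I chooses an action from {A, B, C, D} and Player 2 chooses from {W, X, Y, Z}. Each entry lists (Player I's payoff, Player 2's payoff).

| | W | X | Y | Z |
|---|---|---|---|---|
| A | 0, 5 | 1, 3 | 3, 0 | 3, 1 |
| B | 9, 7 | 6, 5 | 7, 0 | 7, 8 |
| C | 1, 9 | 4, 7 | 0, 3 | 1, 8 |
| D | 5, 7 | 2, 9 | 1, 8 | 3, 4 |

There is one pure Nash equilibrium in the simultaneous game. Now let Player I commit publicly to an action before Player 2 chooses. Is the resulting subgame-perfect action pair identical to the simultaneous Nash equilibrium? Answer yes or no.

Player 2 best-responds to each possible Player I move:
- A → Player 2 plays W (best of 5, 3, 0, 1); Player I gets 0.
- B → Player 2 plays Z (best of 7, 5, 0, 8); Player I gets 7.
- C → Player 2 plays W (best of 9, 7, 3, 8); Player I gets 1.
- D → Player 2 plays X (best of 7, 9, 8, 4); Player I gets 2.
Among 0, 7, 1, 2, the best is 7 at B. Subgame-perfect outcome: (B, Z) with payoffs (7, 8).
For the simultaneous game, intersect best replies.
Player I's best replies: W→B; X→B; Y→B; Z→B.
Player 2's best replies: A→W; B→Z; C→W; D→X.
Only (B, Z) has each player best-responding; Nash payoffs (7, 8).
Sequential outcome (B, Z) coincides with the Nash profile (B, Z).

yes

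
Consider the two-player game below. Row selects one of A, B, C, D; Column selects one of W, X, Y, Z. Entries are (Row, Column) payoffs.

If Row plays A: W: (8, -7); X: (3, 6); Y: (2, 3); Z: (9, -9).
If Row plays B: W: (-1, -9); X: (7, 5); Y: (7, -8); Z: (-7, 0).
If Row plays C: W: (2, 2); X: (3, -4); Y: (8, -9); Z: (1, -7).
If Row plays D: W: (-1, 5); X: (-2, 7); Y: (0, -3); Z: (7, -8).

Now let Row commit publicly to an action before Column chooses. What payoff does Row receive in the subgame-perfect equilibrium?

7

Solve by backward induction (Row leads).
- A: BR = X, leader payoff 3.
- B: BR = X, leader payoff 7.
- C: BR = W, leader payoff 2.
- D: BR = X, leader payoff -2.
Among 3, 7, 2, -2, the best is 7 at B. Subgame-perfect outcome: (B, X) with payoffs (7, 5).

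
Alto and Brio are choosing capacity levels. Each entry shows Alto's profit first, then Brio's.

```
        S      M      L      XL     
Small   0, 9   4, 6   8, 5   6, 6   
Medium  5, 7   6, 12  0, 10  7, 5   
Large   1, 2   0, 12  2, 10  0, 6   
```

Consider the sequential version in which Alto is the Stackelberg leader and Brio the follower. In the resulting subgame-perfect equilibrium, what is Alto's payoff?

6

Brio best-responds to each possible Alto move:
- Small: Brio compares 9, 6, 5, 6 and picks S; Alto would get 0.
- Medium: Brio compares 7, 12, 10, 5 and picks M; Alto would get 6.
- Large: Brio compares 2, 12, 10, 6 and picks M; Alto would get 0.
Maximizing over 0, 6, 0, Alto chooses Medium. Subgame-perfect outcome: (Medium, M) with payoffs (6, 12).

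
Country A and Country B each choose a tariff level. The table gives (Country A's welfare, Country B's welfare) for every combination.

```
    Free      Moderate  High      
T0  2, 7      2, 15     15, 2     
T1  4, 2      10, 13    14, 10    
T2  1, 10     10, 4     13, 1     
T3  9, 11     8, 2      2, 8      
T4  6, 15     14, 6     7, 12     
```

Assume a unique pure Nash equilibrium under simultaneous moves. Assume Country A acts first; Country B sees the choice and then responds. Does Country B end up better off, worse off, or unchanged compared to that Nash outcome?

better off

Country B best-responds to each possible Country A move:
- T0: Country B compares 7, 15, 2 and picks Moderate; Country A would get 2.
- T1: Country B compares 2, 13, 10 and picks Moderate; Country A would get 10.
- T2: Country B compares 10, 4, 1 and picks Free; Country A would get 1.
- T3: Country B compares 11, 2, 8 and picks Free; Country A would get 9.
- T4: Country B compares 15, 6, 12 and picks Free; Country A would get 6.
Among 2, 10, 1, 9, 6, the best is 10 at T1. Subgame-perfect outcome: (T1, Moderate) with payoffs (10, 13).
Now find the simultaneous Nash equilibrium.
Country A's best replies: Free→T3; Moderate→T4; High→T0.
Country B's best replies: T0→Moderate; T1→Moderate; T2→Free; T3→Free; T4→Free.
The unique mutual best reply is (T3, Free), giving (9, 11).
Country B earns 13 sequentially versus 11 at the Nash outcome: better off.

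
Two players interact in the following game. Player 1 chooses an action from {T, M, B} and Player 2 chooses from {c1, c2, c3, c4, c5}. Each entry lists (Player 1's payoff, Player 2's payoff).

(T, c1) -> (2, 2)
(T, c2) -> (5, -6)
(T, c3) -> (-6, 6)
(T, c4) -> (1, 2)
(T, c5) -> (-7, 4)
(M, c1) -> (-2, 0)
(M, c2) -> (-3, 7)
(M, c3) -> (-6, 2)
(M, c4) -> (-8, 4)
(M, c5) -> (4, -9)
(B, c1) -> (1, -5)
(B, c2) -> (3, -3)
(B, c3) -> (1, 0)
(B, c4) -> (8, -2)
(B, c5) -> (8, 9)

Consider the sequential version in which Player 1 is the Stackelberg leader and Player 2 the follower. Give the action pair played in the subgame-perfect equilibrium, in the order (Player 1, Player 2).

Work backward from Player 2's decision.
- T → Player 2 plays c3 (best of 2, -6, 6, 2, 4); Player 1 gets -6.
- M → Player 2 plays c2 (best of 0, 7, 2, 4, -9); Player 1 gets -3.
- B → Player 2 plays c5 (best of -5, -3, 0, -2, 9); Player 1 gets 8.
Among -6, -3, 8, the best is 8 at B. Subgame-perfect outcome: (B, c5) with payoffs (8, 9).

(B, c5)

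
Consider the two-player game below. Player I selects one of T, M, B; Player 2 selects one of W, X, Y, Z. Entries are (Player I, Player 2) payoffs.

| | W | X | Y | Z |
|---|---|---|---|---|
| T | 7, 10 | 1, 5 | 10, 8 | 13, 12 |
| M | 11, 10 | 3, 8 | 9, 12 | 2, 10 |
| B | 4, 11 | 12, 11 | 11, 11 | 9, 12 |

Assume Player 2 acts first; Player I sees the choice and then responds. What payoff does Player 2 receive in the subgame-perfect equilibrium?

Backward induction with Player 2 moving first.
- W: BR = M, leader payoff 10.
- X: BR = B, leader payoff 11.
- Y: BR = B, leader payoff 11.
- Z: BR = T, leader payoff 12.
Maximizing over 10, 11, 11, 12, Player 2 chooses Z. Subgame-perfect outcome: (T, Z) with payoffs (13, 12).

12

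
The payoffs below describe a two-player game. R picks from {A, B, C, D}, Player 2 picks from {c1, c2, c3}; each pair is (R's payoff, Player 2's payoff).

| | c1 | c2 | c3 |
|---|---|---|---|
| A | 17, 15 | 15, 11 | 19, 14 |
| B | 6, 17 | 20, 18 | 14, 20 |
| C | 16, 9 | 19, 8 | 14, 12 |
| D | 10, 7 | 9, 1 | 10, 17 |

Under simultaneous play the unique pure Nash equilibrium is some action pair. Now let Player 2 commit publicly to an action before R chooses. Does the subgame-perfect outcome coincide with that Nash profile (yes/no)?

no

Work backward from R's decision.
- c1 → R plays A (best of 17, 6, 16, 10); Player 2 gets 15.
- c2 → R plays B (best of 15, 20, 19, 9); Player 2 gets 18.
- c3 → R plays A (best of 19, 14, 14, 10); Player 2 gets 14.
Player 2's induced payoffs are 15, 18, 14, so Player 2 commits to c2. Subgame-perfect outcome: (B, c2) with payoffs (20, 18).
Now find the simultaneous Nash equilibrium.
R's best replies: c1→A; c2→B; c3→A.
Player 2's best replies: A→c1; B→c3; C→c3; D→c3.
The unique mutual best reply is (A, c1), giving (17, 15).
Sequential outcome (B, c2) differs from the Nash profile (A, c1).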